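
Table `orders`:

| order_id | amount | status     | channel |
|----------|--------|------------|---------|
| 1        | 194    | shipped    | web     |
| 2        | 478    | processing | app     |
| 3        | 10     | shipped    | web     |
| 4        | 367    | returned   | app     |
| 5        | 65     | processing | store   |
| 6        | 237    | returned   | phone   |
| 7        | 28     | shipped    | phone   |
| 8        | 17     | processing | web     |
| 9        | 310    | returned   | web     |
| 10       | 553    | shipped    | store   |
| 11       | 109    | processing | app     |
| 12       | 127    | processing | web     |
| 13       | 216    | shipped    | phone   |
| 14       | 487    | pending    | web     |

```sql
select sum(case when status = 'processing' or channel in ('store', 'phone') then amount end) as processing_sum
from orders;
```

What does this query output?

1830

order_id=1: ✗
order_id=2: ✓ → 478
order_id=3: ✗
order_id=4: ✗
order_id=5: ✓ → 65
order_id=6: ✓ → 237
order_id=7: ✓ → 28
order_id=8: ✓ → 17
order_id=9: ✗
order_id=10: ✓ → 553
order_id=11: ✓ → 109
order_id=12: ✓ → 127
order_id=13: ✓ → 216
order_id=14: ✗
processing_sum = 478 + 65 + 237 + 28 + 17 + 553 + 109 + 127 + 216 = 1830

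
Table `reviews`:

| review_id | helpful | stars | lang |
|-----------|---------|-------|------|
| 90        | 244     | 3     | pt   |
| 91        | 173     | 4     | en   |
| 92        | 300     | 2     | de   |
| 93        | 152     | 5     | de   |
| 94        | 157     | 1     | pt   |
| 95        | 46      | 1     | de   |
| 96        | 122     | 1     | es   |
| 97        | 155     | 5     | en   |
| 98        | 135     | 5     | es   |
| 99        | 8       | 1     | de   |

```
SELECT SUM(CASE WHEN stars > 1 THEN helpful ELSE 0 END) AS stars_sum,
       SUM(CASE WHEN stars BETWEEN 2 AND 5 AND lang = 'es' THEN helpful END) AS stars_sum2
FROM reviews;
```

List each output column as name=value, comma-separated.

[stars_sum: stars > 1]
review_id=90: ✓ → 244
review_id=91: ✓ → 173
review_id=92: ✓ → 300
review_id=93: ✓ → 152
review_id=94: ✗
review_id=95: ✗
review_id=96: ✗
review_id=97: ✓ → 155
review_id=98: ✓ → 135
review_id=99: ✗
stars_sum = 244 + 173 + 300 + 152 + 155 + 135 = 1159
—
[stars_sum2: stars BETWEEN 2 AND 5 AND lang = 'es']
review_id=90: ✗
review_id=91: ✗
review_id=92: ✗
review_id=93: ✗
review_id=94: ✗
review_id=95: ✗
review_id=96: ✗
review_id=97: ✗
review_id=98: ✓ → 135
review_id=99: ✗
stars_sum2 = 135

stars_sum=1159, stars_sum2=135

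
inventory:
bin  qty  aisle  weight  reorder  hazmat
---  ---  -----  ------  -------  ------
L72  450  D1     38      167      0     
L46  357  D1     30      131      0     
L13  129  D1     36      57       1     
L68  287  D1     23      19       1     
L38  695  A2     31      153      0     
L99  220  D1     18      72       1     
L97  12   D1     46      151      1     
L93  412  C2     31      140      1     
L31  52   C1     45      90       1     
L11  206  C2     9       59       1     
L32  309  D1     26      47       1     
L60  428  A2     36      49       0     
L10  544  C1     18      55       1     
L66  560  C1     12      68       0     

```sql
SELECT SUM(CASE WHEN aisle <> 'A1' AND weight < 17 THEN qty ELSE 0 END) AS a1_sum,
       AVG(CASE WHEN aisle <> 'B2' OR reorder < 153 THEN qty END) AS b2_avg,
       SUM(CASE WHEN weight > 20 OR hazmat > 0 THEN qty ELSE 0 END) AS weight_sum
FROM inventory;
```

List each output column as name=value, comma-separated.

a1_sum=766, b2_avg=332.9285714286, weight_sum=4101

[a1_sum: aisle <> 'A1' AND weight < 17]
bin=L72: ✗
bin=L46: ✗
bin=L13: ✗
bin=L68: ✗
bin=L38: ✗
bin=L99: ✗
bin=L97: ✗
bin=L93: ✗
bin=L31: ✗
bin=L11: ✓ → 206
bin=L32: ✗
bin=L60: ✗
bin=L10: ✗
bin=L66: ✓ → 560
a1_sum = 206 + 560 = 766
—
[b2_avg: aisle <> 'B2' OR reorder < 153]
bin=L72: ✓ → 450
bin=L46: ✓ → 357
bin=L13: ✓ → 129
bin=L68: ✓ → 287
bin=L38: ✓ → 695
bin=L99: ✓ → 220
bin=L97: ✓ → 12
bin=L93: ✓ → 412
bin=L31: ✓ → 52
bin=L11: ✓ → 206
bin=L32: ✓ → 309
bin=L60: ✓ → 428
bin=L10: ✓ → 544
bin=L66: ✓ → 560
b2_avg = (450 + 357 + 129 + 287 + 695 + 220 + 12 + 412 + 52 + 206 + 309 + 428 + 544 + 560) / 14 = 332.9285714286
—
[weight_sum: weight > 20 OR hazmat > 0]
bin=L72: ✓ → 450
bin=L46: ✓ → 357
bin=L13: ✓ → 129
bin=L68: ✓ → 287
bin=L38: ✓ → 695
bin=L99: ✓ → 220
bin=L97: ✓ → 12
bin=L93: ✓ → 412
bin=L31: ✓ → 52
bin=L11: ✓ → 206
bin=L32: ✓ → 309
bin=L60: ✓ → 428
bin=L10: ✓ → 544
bin=L66: ✗
weight_sum = 450 + 357 + 129 + 287 + 695 + 220 + 12 + 412 + 52 + 206 + 309 + 428 + 544 = 4101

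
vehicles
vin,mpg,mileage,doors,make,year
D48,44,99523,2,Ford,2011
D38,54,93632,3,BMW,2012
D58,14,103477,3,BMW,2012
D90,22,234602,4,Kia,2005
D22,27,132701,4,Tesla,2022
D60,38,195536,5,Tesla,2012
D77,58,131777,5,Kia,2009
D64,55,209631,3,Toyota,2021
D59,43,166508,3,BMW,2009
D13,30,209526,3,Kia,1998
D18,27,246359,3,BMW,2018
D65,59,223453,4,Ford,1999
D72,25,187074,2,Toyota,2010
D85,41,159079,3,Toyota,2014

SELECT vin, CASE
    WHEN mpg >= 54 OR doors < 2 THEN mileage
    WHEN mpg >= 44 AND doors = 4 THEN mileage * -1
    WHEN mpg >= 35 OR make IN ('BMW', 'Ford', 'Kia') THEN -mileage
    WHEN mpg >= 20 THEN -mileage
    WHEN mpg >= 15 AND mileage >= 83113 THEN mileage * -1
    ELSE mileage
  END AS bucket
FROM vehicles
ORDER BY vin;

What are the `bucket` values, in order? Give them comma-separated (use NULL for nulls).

vin=D13: mpg >= 35 OR make IN ('BMW', 'Ford', 'Kia') → -209526
vin=D18: mpg >= 35 OR make IN ('BMW', 'Ford', 'Kia') → -246359
vin=D22: mpg >= 20 → -132701
vin=D38: mpg >= 54 OR doors < 2 → 93632
vin=D48: mpg >= 35 OR make IN ('BMW', 'Ford', 'Kia') → -99523
vin=D58: mpg >= 35 OR make IN ('BMW', 'Ford', 'Kia') → -103477
vin=D59: mpg >= 35 OR make IN ('BMW', 'Ford', 'Kia') → -166508
vin=D60: mpg >= 35 OR make IN ('BMW', 'Ford', 'Kia') → -195536
vin=D64: mpg >= 54 OR doors < 2 → 209631
vin=D65: mpg >= 54 OR doors < 2 → 223453
vin=D72: mpg >= 20 → -187074
vin=D77: mpg >= 54 OR doors < 2 → 131777
vin=D85: mpg >= 35 OR make IN ('BMW', 'Ford', 'Kia') → -159079
vin=D90: mpg >= 35 OR make IN ('BMW', 'Ford', 'Kia') → -234602

-209526, -246359, -132701, 93632, -99523, -103477, -166508, -195536, 209631, 223453, -187074, 131777, -159079, -234602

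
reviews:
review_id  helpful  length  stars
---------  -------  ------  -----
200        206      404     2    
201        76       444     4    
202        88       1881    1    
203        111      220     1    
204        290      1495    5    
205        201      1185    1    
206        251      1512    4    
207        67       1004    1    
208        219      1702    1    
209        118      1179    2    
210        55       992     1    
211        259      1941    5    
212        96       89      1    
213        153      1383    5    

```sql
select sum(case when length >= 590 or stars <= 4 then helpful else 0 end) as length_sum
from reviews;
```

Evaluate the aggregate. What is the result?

2190

review_id=200: ✓ → 206
review_id=201: ✓ → 76
review_id=202: ✓ → 88
review_id=203: ✓ → 111
review_id=204: ✓ → 290
review_id=205: ✓ → 201
review_id=206: ✓ → 251
review_id=207: ✓ → 67
review_id=208: ✓ → 219
review_id=209: ✓ → 118
review_id=210: ✓ → 55
review_id=211: ✓ → 259
review_id=212: ✓ → 96
review_id=213: ✓ → 153
length_sum = 206 + 76 + 88 + 111 + 290 + 201 + 251 + 67 + 219 + 118 + 55 + 259 + 96 + 153 = 2190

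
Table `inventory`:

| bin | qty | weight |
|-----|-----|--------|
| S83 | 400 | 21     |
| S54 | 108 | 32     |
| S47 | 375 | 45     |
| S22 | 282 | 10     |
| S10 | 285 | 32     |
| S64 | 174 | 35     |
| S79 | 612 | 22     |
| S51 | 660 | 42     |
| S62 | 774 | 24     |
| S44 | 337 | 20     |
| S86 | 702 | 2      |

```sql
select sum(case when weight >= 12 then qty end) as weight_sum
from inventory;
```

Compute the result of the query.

bin=S83: ✓ → 400
bin=S54: ✓ → 108
bin=S47: ✓ → 375
bin=S22: ✗
bin=S10: ✓ → 285
bin=S64: ✓ → 174
bin=S79: ✓ → 612
bin=S51: ✓ → 660
bin=S62: ✓ → 774
bin=S44: ✓ → 337
bin=S86: ✗
weight_sum = 400 + 108 + 375 + 285 + 174 + 612 + 660 + 774 + 337 = 3725

3725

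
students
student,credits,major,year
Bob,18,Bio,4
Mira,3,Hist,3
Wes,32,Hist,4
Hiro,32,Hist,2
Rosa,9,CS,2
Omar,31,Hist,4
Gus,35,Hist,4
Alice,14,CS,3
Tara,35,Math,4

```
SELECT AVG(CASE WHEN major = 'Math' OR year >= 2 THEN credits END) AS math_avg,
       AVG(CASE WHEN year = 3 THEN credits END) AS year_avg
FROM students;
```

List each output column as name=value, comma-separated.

math_avg=23.2222222222, year_avg=8.5

[math_avg: major = 'Math' OR year >= 2]
student=Bob: ✓ → 18
student=Mira: ✓ → 3
student=Wes: ✓ → 32
student=Hiro: ✓ → 32
student=Rosa: ✓ → 9
student=Omar: ✓ → 31
student=Gus: ✓ → 35
student=Alice: ✓ → 14
student=Tara: ✓ → 35
math_avg = (18 + 3 + 32 + 32 + 9 + 31 + 35 + 14 + 35) / 9 = 23.2222222222
—
[year_avg: year = 3]
student=Bob: ✗
student=Mira: ✓ → 3
student=Wes: ✗
student=Hiro: ✗
student=Rosa: ✗
student=Omar: ✗
student=Gus: ✗
student=Alice: ✓ → 14
student=Tara: ✗
year_avg = (3 + 14) / 2 = 8.5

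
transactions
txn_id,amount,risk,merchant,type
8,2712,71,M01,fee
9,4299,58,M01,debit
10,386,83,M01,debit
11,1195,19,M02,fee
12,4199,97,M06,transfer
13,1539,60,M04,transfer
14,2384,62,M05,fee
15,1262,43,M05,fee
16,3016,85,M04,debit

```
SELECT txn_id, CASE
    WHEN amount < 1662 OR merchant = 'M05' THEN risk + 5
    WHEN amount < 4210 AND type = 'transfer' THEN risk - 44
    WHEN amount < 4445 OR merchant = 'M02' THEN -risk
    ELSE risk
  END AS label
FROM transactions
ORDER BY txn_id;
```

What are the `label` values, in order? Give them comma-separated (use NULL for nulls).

-71, -58, 88, 24, 53, 65, 67, 48, -85

txn_id=8: amount < 4445 OR merchant = 'M02' → -71
txn_id=9: amount < 4445 OR merchant = 'M02' → -58
txn_id=10: amount < 1662 OR merchant = 'M05' → 88
txn_id=11: amount < 1662 OR merchant = 'M05' → 24
txn_id=12: amount < 4210 AND type = 'transfer' → 53
txn_id=13: amount < 1662 OR merchant = 'M05' → 65
txn_id=14: amount < 1662 OR merchant = 'M05' → 67
txn_id=15: amount < 1662 OR merchant = 'M05' → 48
txn_id=16: amount < 4445 OR merchant = 'M02' → -85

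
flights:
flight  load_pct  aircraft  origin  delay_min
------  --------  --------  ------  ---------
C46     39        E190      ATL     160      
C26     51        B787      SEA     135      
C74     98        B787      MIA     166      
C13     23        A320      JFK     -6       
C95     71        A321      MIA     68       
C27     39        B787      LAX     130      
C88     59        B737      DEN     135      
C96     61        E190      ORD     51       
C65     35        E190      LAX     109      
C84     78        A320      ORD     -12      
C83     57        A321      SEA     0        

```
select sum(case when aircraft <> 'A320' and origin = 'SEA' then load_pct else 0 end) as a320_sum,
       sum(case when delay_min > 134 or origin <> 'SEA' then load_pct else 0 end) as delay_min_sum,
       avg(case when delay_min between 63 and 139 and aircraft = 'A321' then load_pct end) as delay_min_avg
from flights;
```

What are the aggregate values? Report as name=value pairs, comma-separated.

a320_sum=108, delay_min_sum=554, delay_min_avg=71

[a320_sum: aircraft <> 'A320' and origin = 'SEA']
flight=C46: ✗
flight=C26: ✓ → 51
flight=C74: ✗
flight=C13: ✗
flight=C95: ✗
flight=C27: ✗
flight=C88: ✗
flight=C96: ✗
flight=C65: ✗
flight=C84: ✗
flight=C83: ✓ → 57
a320_sum = 51 + 57 = 108
—
[delay_min_sum: delay_min > 134 or origin <> 'SEA']
flight=C46: ✓ → 39
flight=C26: ✓ → 51
flight=C74: ✓ → 98
flight=C13: ✓ → 23
flight=C95: ✓ → 71
flight=C27: ✓ → 39
flight=C88: ✓ → 59
flight=C96: ✓ → 61
flight=C65: ✓ → 35
flight=C84: ✓ → 78
flight=C83: ✗
delay_min_sum = 39 + 51 + 98 + 23 + 71 + 39 + 59 + 61 + 35 + 78 = 554
—
[delay_min_avg: delay_min between 63 and 139 and aircraft = 'A321']
flight=C46: ✗
flight=C26: ✗
flight=C74: ✗
flight=C13: ✗
flight=C95: ✓ → 71
flight=C27: ✗
flight=C88: ✗
flight=C96: ✗
flight=C65: ✗
flight=C84: ✗
flight=C83: ✗
delay_min_avg = 71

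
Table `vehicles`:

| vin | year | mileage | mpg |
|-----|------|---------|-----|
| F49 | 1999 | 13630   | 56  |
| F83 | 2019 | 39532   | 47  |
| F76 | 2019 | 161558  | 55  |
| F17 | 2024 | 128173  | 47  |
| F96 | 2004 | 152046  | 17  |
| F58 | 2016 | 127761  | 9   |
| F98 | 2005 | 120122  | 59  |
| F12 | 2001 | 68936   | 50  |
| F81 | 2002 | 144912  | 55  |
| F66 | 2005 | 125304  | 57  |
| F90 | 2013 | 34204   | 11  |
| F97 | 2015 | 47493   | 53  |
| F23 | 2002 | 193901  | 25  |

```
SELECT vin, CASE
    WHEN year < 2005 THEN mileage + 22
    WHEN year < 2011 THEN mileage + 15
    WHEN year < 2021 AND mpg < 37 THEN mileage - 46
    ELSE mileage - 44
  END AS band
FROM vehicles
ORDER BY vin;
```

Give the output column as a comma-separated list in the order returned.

vin=F12: year < 2005 → 68958
vin=F17: ELSE → 128129
vin=F23: year < 2005 → 193923
vin=F49: year < 2005 → 13652
vin=F58: year < 2021 AND mpg < 37 → 127715
vin=F66: year < 2011 → 125319
vin=F76: ELSE → 161514
vin=F81: year < 2005 → 144934
vin=F83: ELSE → 39488
vin=F90: year < 2021 AND mpg < 37 → 34158
vin=F96: year < 2005 → 152068
vin=F97: ELSE → 47449
vin=F98: year < 2011 → 120137

68958, 128129, 193923, 13652, 127715, 125319, 161514, 144934, 39488, 34158, 152068, 47449, 120137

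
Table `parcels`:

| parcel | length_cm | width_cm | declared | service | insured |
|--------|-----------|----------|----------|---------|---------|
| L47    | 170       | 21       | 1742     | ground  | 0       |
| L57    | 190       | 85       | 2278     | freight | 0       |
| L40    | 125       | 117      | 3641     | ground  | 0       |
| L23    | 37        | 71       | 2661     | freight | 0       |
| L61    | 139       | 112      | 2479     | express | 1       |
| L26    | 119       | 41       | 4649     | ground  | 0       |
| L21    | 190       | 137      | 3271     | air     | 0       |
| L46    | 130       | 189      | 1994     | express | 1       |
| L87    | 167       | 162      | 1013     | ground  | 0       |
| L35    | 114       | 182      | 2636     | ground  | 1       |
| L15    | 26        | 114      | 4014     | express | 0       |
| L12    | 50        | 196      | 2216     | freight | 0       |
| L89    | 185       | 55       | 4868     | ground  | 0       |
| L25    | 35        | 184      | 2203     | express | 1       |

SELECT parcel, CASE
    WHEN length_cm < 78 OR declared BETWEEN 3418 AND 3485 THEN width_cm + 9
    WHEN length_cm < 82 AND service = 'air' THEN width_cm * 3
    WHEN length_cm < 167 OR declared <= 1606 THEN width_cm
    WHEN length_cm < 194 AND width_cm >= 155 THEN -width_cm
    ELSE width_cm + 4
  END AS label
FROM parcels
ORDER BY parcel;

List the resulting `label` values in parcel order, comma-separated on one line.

205, 123, 141, 80, 193, 41, 182, 117, 189, 25, 89, 112, 162, 59

parcel=L12: length_cm < 78 OR declared BETWEEN 3418 AND 3485 → 205
parcel=L15: length_cm < 78 OR declared BETWEEN 3418 AND 3485 → 123
parcel=L21: ELSE → 141
parcel=L23: length_cm < 78 OR declared BETWEEN 3418 AND 3485 → 80
parcel=L25: length_cm < 78 OR declared BETWEEN 3418 AND 3485 → 193
parcel=L26: length_cm < 167 OR declared <= 1606 → 41
parcel=L35: length_cm < 167 OR declared <= 1606 → 182
parcel=L40: length_cm < 167 OR declared <= 1606 → 117
parcel=L46: length_cm < 167 OR declared <= 1606 → 189
parcel=L47: ELSE → 25
parcel=L57: ELSE → 89
parcel=L61: length_cm < 167 OR declared <= 1606 → 112
parcel=L87: length_cm < 167 OR declared <= 1606 → 162
parcel=L89: ELSE → 59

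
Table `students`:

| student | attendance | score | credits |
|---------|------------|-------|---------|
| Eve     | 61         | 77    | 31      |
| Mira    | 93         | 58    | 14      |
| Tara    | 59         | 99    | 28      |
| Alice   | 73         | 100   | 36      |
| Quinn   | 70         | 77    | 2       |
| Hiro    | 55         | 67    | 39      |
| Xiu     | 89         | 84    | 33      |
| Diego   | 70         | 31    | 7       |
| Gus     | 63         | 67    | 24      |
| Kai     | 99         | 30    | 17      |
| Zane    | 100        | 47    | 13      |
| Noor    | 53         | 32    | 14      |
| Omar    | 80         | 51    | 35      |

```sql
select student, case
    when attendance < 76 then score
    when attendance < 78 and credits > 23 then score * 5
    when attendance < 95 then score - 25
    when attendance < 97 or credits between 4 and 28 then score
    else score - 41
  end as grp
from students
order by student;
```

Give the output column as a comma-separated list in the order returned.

student=Alice: attendance < 76 → 100
student=Diego: attendance < 76 → 31
student=Eve: attendance < 76 → 77
student=Gus: attendance < 76 → 67
student=Hiro: attendance < 76 → 67
student=Kai: attendance < 97 or credits between 4 and 28 → 30
student=Mira: attendance < 95 → 33
student=Noor: attendance < 76 → 32
student=Omar: attendance < 95 → 26
student=Quinn: attendance < 76 → 77
student=Tara: attendance < 76 → 99
student=Xiu: attendance < 95 → 59
student=Zane: attendance < 97 or credits between 4 and 28 → 47

100, 31, 77, 67, 67, 30, 33, 32, 26, 77, 99, 59, 47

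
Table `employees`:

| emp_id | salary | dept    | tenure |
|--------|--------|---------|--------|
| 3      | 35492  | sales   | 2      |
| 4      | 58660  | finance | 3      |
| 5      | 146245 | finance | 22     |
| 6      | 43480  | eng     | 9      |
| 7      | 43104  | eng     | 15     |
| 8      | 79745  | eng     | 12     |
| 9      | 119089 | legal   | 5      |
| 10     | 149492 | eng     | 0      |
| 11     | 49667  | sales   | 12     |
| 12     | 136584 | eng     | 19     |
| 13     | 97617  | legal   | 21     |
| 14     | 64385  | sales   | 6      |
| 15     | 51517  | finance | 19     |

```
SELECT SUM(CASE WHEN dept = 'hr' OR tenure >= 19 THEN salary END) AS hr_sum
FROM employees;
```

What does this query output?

431963

emp_id=3: ✗
emp_id=4: ✗
emp_id=5: ✓ → 146245
emp_id=6: ✗
emp_id=7: ✗
emp_id=8: ✗
emp_id=9: ✗
emp_id=10: ✗
emp_id=11: ✗
emp_id=12: ✓ → 136584
emp_id=13: ✓ → 97617
emp_id=14: ✗
emp_id=15: ✓ → 51517
hr_sum = 146245 + 136584 + 97617 + 51517 = 431963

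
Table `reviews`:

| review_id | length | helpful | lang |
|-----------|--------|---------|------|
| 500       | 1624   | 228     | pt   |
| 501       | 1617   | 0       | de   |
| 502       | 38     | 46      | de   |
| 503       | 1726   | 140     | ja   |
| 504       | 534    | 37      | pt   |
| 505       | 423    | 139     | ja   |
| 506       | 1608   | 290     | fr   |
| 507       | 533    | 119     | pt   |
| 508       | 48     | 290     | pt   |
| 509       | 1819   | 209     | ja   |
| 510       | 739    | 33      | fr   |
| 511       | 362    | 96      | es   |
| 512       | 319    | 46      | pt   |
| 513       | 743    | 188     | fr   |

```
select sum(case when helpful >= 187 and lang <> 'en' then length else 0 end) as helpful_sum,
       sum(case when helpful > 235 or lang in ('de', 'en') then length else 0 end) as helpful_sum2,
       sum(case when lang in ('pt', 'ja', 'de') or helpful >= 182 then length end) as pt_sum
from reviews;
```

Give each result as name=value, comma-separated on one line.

helpful_sum=5842, helpful_sum2=3311, pt_sum=11032

[helpful_sum: helpful >= 187 and lang <> 'en']
review_id=500: ✓ → 1624
review_id=501: ✗
review_id=502: ✗
review_id=503: ✗
review_id=504: ✗
review_id=505: ✗
review_id=506: ✓ → 1608
review_id=507: ✗
review_id=508: ✓ → 48
review_id=509: ✓ → 1819
review_id=510: ✗
review_id=511: ✗
review_id=512: ✗
review_id=513: ✓ → 743
helpful_sum = 1624 + 1608 + 48 + 1819 + 743 = 5842
—
[helpful_sum2: helpful > 235 or lang in ('de', 'en')]
review_id=500: ✗
review_id=501: ✓ → 1617
review_id=502: ✓ → 38
review_id=503: ✗
review_id=504: ✗
review_id=505: ✗
review_id=506: ✓ → 1608
review_id=507: ✗
review_id=508: ✓ → 48
review_id=509: ✗
review_id=510: ✗
review_id=511: ✗
review_id=512: ✗
review_id=513: ✗
helpful_sum2 = 1617 + 38 + 1608 + 48 = 3311
—
[pt_sum: lang in ('pt', 'ja', 'de') or helpful >= 182]
review_id=500: ✓ → 1624
review_id=501: ✓ → 1617
review_id=502: ✓ → 38
review_id=503: ✓ → 1726
review_id=504: ✓ → 534
review_id=505: ✓ → 423
review_id=506: ✓ → 1608
review_id=507: ✓ → 533
review_id=508: ✓ → 48
review_id=509: ✓ → 1819
review_id=510: ✗
review_id=511: ✗
review_id=512: ✓ → 319
review_id=513: ✓ → 743
pt_sum = 1624 + 1617 + 38 + 1726 + 534 + 423 + 1608 + 533 + 48 + 1819 + 319 + 743 = 11032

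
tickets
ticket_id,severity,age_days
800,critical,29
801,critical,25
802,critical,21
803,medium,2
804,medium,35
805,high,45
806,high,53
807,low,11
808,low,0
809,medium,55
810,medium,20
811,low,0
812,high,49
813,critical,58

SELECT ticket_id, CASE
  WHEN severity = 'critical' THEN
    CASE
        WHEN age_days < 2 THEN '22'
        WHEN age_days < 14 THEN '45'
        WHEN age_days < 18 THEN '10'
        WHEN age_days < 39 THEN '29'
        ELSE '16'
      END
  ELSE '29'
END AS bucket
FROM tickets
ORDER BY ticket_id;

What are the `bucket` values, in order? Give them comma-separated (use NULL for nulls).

29, 29, 29, 29, 29, 29, 29, 29, 29, 29, 29, 29, 29, 16

ticket_id=800: severity='critical' → inner[age_days < 39] → 29
ticket_id=801: severity='critical' → inner[age_days < 39] → 29
ticket_id=802: severity='critical' → inner[age_days < 39] → 29
ticket_id=803: severity='medium' → outer ELSE → 29
ticket_id=804: severity='medium' → outer ELSE → 29
ticket_id=805: severity='high' → outer ELSE → 29
ticket_id=806: severity='high' → outer ELSE → 29
ticket_id=807: severity='low' → outer ELSE → 29
ticket_id=808: severity='low' → outer ELSE → 29
ticket_id=809: severity='medium' → outer ELSE → 29
ticket_id=810: severity='medium' → outer ELSE → 29
ticket_id=811: severity='low' → outer ELSE → 29
ticket_id=812: severity='high' → outer ELSE → 29
ticket_id=813: severity='critical' → inner[ELSE] → 16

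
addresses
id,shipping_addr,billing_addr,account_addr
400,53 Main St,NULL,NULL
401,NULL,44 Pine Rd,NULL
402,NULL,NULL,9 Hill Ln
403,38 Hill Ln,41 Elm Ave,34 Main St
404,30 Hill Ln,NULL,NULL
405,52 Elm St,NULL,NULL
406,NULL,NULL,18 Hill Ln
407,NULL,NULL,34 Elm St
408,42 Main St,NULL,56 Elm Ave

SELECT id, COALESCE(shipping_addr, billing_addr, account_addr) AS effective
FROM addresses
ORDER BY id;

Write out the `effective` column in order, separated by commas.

id=400: shipping_addr=53 Main St → 53 Main St
id=401: shipping_addr=NULL, billing_addr=44 Pine Rd → 44 Pine Rd
id=402: shipping_addr=NULL, billing_addr=NULL, account_addr=9 Hill Ln → 9 Hill Ln
id=403: shipping_addr=38 Hill Ln → 38 Hill Ln
id=404: shipping_addr=30 Hill Ln → 30 Hill Ln
id=405: shipping_addr=52 Elm St → 52 Elm St
id=406: shipping_addr=NULL, billing_addr=NULL, account_addr=18 Hill Ln → 18 Hill Ln
id=407: shipping_addr=NULL, billing_addr=NULL, account_addr=34 Elm St → 34 Elm St
id=408: shipping_addr=42 Main St → 42 Main St

53 Main St, 44 Pine Rd, 9 Hill Ln, 38 Hill Ln, 30 Hill Ln, 52 Elm St, 18 Hill Ln, 34 Elm St, 42 Main St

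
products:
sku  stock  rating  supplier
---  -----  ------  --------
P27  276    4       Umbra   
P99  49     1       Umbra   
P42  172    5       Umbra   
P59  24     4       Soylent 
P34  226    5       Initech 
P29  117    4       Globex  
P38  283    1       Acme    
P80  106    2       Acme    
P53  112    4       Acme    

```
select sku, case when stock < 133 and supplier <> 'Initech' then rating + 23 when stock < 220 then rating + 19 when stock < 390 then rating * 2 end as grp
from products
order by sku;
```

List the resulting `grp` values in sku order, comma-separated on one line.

sku=P27: stock < 390 → 8
sku=P29: stock < 133 and supplier <> 'Initech' → 27
sku=P34: stock < 390 → 10
sku=P38: stock < 390 → 2
sku=P42: stock < 220 → 24
sku=P53: stock < 133 and supplier <> 'Initech' → 27
sku=P59: stock < 133 and supplier <> 'Initech' → 27
sku=P80: stock < 133 and supplier <> 'Initech' → 25
sku=P99: stock < 133 and supplier <> 'Initech' → 24

8, 27, 10, 2, 24, 27, 27, 25, 24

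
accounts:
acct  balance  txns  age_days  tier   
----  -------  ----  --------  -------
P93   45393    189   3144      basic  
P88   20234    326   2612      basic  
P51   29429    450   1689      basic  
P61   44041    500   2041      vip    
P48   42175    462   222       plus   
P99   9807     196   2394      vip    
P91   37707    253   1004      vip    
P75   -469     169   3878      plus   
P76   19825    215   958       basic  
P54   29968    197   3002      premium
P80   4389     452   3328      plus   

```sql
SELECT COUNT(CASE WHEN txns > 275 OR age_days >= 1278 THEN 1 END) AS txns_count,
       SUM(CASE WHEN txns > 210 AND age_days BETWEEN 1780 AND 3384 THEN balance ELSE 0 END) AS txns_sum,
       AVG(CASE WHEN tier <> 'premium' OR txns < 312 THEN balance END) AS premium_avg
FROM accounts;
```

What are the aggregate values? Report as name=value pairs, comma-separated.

txns_count=9, txns_sum=68664, premium_avg=25681.7272727273

[txns_count: txns > 275 OR age_days >= 1278]
acct=P93: ✓ → 1
acct=P88: ✓ → 1
acct=P51: ✓ → 1
acct=P61: ✓ → 1
acct=P48: ✓ → 1
acct=P99: ✓ → 1
acct=P91: ✗
acct=P75: ✓ → 1
acct=P76: ✗
acct=P54: ✓ → 1
acct=P80: ✓ → 1
txns_count = COUNT(1, 1, 1, 1, 1, 1, 1, 1, 1) = 9
—
[txns_sum: txns > 210 AND age_days BETWEEN 1780 AND 3384]
acct=P93: ✗
acct=P88: ✓ → 20234
acct=P51: ✗
acct=P61: ✓ → 44041
acct=P48: ✗
acct=P99: ✗
acct=P91: ✗
acct=P75: ✗
acct=P76: ✗
acct=P54: ✗
acct=P80: ✓ → 4389
txns_sum = 20234 + 44041 + 4389 = 68664
—
[premium_avg: tier <> 'premium' OR txns < 312]
acct=P93: ✓ → 45393
acct=P88: ✓ → 20234
acct=P51: ✓ → 29429
acct=P61: ✓ → 44041
acct=P48: ✓ → 42175
acct=P99: ✓ → 9807
acct=P91: ✓ → 37707
acct=P75: ✓ → -469
acct=P76: ✓ → 19825
acct=P54: ✓ → 29968
acct=P80: ✓ → 4389
premium_avg = (45393 + 20234 + 29429 + 44041 + 42175 + 9807 + 37707 + -469 + 19825 + 29968 + 4389) / 11 = 25681.7272727273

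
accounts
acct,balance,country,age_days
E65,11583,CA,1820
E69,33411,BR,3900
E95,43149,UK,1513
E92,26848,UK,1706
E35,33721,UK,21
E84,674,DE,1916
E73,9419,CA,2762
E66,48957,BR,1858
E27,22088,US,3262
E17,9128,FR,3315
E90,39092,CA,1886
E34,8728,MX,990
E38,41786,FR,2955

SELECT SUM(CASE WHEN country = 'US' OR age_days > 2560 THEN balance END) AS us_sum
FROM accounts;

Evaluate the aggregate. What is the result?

acct=E65: ✗
acct=E69: ✓ → 33411
acct=E95: ✗
acct=E92: ✗
acct=E35: ✗
acct=E84: ✗
acct=E73: ✓ → 9419
acct=E66: ✗
acct=E27: ✓ → 22088
acct=E17: ✓ → 9128
acct=E90: ✗
acct=E34: ✗
acct=E38: ✓ → 41786
us_sum = 33411 + 9419 + 22088 + 9128 + 41786 = 115832

115832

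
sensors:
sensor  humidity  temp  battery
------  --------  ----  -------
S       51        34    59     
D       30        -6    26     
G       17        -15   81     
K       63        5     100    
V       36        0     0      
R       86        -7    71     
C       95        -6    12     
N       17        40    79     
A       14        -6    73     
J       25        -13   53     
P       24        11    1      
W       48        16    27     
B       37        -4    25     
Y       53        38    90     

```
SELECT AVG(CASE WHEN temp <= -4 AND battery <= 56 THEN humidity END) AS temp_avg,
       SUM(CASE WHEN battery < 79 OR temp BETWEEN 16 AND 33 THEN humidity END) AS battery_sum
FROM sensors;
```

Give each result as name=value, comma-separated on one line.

temp_avg=46.75, battery_sum=446

[temp_avg: temp <= -4 AND battery <= 56]
sensor=S: ✗
sensor=D: ✓ → 30
sensor=G: ✗
sensor=K: ✗
sensor=V: ✗
sensor=R: ✗
sensor=C: ✓ → 95
sensor=N: ✗
sensor=A: ✗
sensor=J: ✓ → 25
sensor=P: ✗
sensor=W: ✗
sensor=B: ✓ → 37
sensor=Y: ✗
temp_avg = (30 + 95 + 25 + 37) / 4 = 46.75
—
[battery_sum: battery < 79 OR temp BETWEEN 16 AND 33]
sensor=S: ✓ → 51
sensor=D: ✓ → 30
sensor=G: ✗
sensor=K: ✗
sensor=V: ✓ → 36
sensor=R: ✓ → 86
sensor=C: ✓ → 95
sensor=N: ✗
sensor=A: ✓ → 14
sensor=J: ✓ → 25
sensor=P: ✓ → 24
sensor=W: ✓ → 48
sensor=B: ✓ → 37
sensor=Y: ✗
battery_sum = 51 + 30 + 36 + 86 + 95 + 14 + 25 + 24 + 48 + 37 = 446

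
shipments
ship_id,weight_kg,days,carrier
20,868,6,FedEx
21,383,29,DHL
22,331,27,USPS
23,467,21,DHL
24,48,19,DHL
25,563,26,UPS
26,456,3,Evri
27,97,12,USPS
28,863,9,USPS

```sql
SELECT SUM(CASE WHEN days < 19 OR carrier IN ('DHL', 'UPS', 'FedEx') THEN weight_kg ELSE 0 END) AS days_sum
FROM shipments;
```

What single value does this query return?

3745

ship_id=20: ✓ → 868
ship_id=21: ✓ → 383
ship_id=22: ✗
ship_id=23: ✓ → 467
ship_id=24: ✓ → 48
ship_id=25: ✓ → 563
ship_id=26: ✓ → 456
ship_id=27: ✓ → 97
ship_id=28: ✓ → 863
days_sum = 868 + 383 + 467 + 48 + 563 + 456 + 97 + 863 = 3745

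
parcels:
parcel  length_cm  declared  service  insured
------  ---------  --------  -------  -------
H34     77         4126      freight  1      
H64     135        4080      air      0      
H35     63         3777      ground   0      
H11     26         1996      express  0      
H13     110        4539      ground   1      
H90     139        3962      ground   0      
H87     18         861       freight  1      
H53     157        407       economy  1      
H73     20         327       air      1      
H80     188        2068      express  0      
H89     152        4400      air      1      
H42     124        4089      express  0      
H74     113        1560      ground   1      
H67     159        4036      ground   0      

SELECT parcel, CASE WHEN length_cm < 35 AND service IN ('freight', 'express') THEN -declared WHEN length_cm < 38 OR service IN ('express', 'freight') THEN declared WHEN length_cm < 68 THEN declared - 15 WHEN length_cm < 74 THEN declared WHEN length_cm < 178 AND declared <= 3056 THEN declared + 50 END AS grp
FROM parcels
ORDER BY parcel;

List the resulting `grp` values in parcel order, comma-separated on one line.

-1996, NULL, 4126, 3762, 4089, 457, NULL, NULL, 327, 1610, 2068, -861, NULL, NULL

parcel=H11: length_cm < 35 AND service IN ('freight', 'express') → -1996
parcel=H13: (no match → NULL) → NULL
parcel=H34: length_cm < 38 OR service IN ('express', 'freight') → 4126
parcel=H35: length_cm < 68 → 3762
parcel=H42: length_cm < 38 OR service IN ('express', 'freight') → 4089
parcel=H53: length_cm < 178 AND declared <= 3056 → 457
parcel=H64: (no match → NULL) → NULL
parcel=H67: (no match → NULL) → NULL
parcel=H73: length_cm < 38 OR service IN ('express', 'freight') → 327
parcel=H74: length_cm < 178 AND declared <= 3056 → 1610
parcel=H80: length_cm < 38 OR service IN ('express', 'freight') → 2068
parcel=H87: length_cm < 35 AND service IN ('freight', 'express') → -861
parcel=H89: (no match → NULL) → NULL
parcel=H90: (no match → NULL) → NULL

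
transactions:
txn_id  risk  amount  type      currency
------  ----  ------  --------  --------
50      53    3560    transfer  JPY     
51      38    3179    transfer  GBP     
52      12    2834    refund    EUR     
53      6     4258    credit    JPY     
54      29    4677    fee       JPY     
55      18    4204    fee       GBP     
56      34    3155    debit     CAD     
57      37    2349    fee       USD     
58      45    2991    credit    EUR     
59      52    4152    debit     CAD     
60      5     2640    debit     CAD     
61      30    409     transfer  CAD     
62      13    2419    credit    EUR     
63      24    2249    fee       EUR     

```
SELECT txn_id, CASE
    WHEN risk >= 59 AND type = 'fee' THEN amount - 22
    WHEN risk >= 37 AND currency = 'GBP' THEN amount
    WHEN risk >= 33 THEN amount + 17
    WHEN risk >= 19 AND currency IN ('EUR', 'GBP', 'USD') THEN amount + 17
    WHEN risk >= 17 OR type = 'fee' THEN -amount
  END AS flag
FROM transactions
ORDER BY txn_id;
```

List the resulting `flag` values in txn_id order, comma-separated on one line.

3577, 3179, NULL, NULL, -4677, -4204, 3172, 2366, 3008, 4169, NULL, -409, NULL, 2266

txn_id=50: risk >= 33 → 3577
txn_id=51: risk >= 37 AND currency = 'GBP' → 3179
txn_id=52: (no match → NULL) → NULL
txn_id=53: (no match → NULL) → NULL
txn_id=54: risk >= 17 OR type = 'fee' → -4677
txn_id=55: risk >= 17 OR type = 'fee' → -4204
txn_id=56: risk >= 33 → 3172
txn_id=57: risk >= 33 → 2366
txn_id=58: risk >= 33 → 3008
txn_id=59: risk >= 33 → 4169
txn_id=60: (no match → NULL) → NULL
txn_id=61: risk >= 17 OR type = 'fee' → -409
txn_id=62: (no match → NULL) → NULL
txn_id=63: risk >= 19 AND currency IN ('EUR', 'GBP', 'USD') → 2266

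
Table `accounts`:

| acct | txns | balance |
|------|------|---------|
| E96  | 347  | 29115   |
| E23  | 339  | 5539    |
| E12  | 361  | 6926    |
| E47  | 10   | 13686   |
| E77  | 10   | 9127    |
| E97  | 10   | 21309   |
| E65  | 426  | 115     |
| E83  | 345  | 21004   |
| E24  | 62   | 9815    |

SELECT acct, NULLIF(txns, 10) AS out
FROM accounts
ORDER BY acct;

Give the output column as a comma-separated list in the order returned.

361, 339, 62, NULL, 426, NULL, 345, 347, NULL

acct=E12: txns=361 vs 10: differ → 361
acct=E23: txns=339 vs 10: differ → 339
acct=E24: txns=62 vs 10: differ → 62
acct=E47: txns=10 vs 10: equal → NULL
acct=E65: txns=426 vs 10: differ → 426
acct=E77: txns=10 vs 10: equal → NULL
acct=E83: txns=345 vs 10: differ → 345
acct=E96: txns=347 vs 10: differ → 347
acct=E97: txns=10 vs 10: equal → NULL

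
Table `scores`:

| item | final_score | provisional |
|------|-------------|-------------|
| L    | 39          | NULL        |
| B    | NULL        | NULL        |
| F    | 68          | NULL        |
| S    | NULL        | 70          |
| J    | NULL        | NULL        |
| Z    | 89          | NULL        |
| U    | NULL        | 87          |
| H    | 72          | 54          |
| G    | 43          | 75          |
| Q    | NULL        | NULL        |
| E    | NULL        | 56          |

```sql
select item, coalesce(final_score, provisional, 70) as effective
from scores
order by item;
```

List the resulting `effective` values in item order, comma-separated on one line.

item=B: final_score=NULL, provisional=NULL, → literal 70 → 70
item=E: final_score=NULL, provisional=56 → 56
item=F: final_score=68 → 68
item=G: final_score=43 → 43
item=H: final_score=72 → 72
item=J: final_score=NULL, provisional=NULL, → literal 70 → 70
item=L: final_score=39 → 39
item=Q: final_score=NULL, provisional=NULL, → literal 70 → 70
item=S: final_score=NULL, provisional=70 → 70
item=U: final_score=NULL, provisional=87 → 87
item=Z: final_score=89 → 89

70, 56, 68, 43, 72, 70, 39, 70, 70, 87, 89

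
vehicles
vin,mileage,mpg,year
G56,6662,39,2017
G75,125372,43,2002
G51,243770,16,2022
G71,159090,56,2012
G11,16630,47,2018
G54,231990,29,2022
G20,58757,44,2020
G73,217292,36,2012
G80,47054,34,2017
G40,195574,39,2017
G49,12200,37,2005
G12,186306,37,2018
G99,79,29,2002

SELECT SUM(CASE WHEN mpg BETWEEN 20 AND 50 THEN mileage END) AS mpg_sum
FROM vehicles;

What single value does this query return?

1097916

vin=G56: ✓ → 6662
vin=G75: ✓ → 125372
vin=G51: ✗
vin=G71: ✗
vin=G11: ✓ → 16630
vin=G54: ✓ → 231990
vin=G20: ✓ → 58757
vin=G73: ✓ → 217292
vin=G80: ✓ → 47054
vin=G40: ✓ → 195574
vin=G49: ✓ → 12200
vin=G12: ✓ → 186306
vin=G99: ✓ → 79
mpg_sum = 6662 + 125372 + 16630 + 231990 + 58757 + 217292 + 47054 + 195574 + 12200 + 186306 + 79 = 1097916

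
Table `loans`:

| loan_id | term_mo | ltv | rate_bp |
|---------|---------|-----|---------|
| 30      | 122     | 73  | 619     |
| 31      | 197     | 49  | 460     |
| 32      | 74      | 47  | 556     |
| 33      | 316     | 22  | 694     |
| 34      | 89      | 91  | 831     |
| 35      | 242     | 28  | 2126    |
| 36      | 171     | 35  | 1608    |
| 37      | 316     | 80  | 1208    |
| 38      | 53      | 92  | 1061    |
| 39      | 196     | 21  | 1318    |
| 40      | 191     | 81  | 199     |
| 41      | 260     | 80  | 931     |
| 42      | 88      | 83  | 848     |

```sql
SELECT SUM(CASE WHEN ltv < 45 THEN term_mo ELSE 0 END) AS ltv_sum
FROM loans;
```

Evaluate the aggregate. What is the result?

925

loan_id=30: ✗
loan_id=31: ✗
loan_id=32: ✗
loan_id=33: ✓ → 316
loan_id=34: ✗
loan_id=35: ✓ → 242
loan_id=36: ✓ → 171
loan_id=37: ✗
loan_id=38: ✗
loan_id=39: ✓ → 196
loan_id=40: ✗
loan_id=41: ✗
loan_id=42: ✗
ltv_sum = 316 + 242 + 171 + 196 = 925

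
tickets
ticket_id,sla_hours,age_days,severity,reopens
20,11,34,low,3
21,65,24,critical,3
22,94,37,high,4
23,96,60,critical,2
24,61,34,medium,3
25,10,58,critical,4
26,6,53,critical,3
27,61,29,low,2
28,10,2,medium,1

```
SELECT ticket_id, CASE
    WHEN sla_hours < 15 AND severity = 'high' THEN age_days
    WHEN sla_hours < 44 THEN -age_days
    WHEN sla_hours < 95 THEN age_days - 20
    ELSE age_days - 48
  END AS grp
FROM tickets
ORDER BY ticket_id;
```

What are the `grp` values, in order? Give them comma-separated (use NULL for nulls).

-34, 4, 17, 12, 14, -58, -53, 9, -2

ticket_id=20: sla_hours < 44 → -34
ticket_id=21: sla_hours < 95 → 4
ticket_id=22: sla_hours < 95 → 17
ticket_id=23: ELSE → 12
ticket_id=24: sla_hours < 95 → 14
ticket_id=25: sla_hours < 44 → -58
ticket_id=26: sla_hours < 44 → -53
ticket_id=27: sla_hours < 95 → 9
ticket_id=28: sla_hours < 44 → -2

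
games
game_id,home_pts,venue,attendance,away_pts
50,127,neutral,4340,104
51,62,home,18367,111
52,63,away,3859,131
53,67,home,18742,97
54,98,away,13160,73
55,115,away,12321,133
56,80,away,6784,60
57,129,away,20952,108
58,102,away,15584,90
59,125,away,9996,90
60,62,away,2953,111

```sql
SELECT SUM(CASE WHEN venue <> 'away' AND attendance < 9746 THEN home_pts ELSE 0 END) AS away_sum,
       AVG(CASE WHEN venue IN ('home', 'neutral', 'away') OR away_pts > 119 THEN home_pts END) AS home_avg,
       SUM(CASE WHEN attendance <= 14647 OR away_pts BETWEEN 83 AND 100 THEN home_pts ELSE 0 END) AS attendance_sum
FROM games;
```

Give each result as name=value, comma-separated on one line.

[away_sum: venue <> 'away' AND attendance < 9746]
game_id=50: ✓ → 127
game_id=51: ✗
game_id=52: ✗
game_id=53: ✗
game_id=54: ✗
game_id=55: ✗
game_id=56: ✗
game_id=57: ✗
game_id=58: ✗
game_id=59: ✗
game_id=60: ✗
away_sum = 127
—
[home_avg: venue IN ('home', 'neutral', 'away') OR away_pts > 119]
game_id=50: ✓ → 127
game_id=51: ✓ → 62
game_id=52: ✓ → 63
game_id=53: ✓ → 67
game_id=54: ✓ → 98
game_id=55: ✓ → 115
game_id=56: ✓ → 80
game_id=57: ✓ → 129
game_id=58: ✓ → 102
game_id=59: ✓ → 125
game_id=60: ✓ → 62
home_avg = (127 + 62 + 63 + 67 + 98 + 115 + 80 + 129 + 102 + 125 + 62) / 11 = 93.6363636364
—
[attendance_sum: attendance <= 14647 OR away_pts BETWEEN 83 AND 100]
game_id=50: ✓ → 127
game_id=51: ✗
game_id=52: ✓ → 63
game_id=53: ✓ → 67
game_id=54: ✓ → 98
game_id=55: ✓ → 115
game_id=56: ✓ → 80
game_id=57: ✗
game_id=58: ✓ → 102
game_id=59: ✓ → 125
game_id=60: ✓ → 62
attendance_sum = 127 + 63 + 67 + 98 + 115 + 80 + 102 + 125 + 62 = 839

away_sum=127, home_avg=93.6363636364, attendance_sum=839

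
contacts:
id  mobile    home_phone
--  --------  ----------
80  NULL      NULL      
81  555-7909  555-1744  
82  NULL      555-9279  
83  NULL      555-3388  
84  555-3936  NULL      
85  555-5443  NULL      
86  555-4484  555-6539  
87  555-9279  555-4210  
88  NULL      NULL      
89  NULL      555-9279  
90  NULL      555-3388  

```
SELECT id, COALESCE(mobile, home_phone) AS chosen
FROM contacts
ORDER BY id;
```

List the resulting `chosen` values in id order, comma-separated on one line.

NULL, 555-7909, 555-9279, 555-3388, 555-3936, 555-5443, 555-4484, 555-9279, NULL, 555-9279, 555-3388

id=80: mobile=NULL, home_phone=NULL (all NULL) → NULL
id=81: mobile=555-7909 → 555-7909
id=82: mobile=NULL, home_phone=555-9279 → 555-9279
id=83: mobile=NULL, home_phone=555-3388 → 555-3388
id=84: mobile=555-3936 → 555-3936
id=85: mobile=555-5443 → 555-5443
id=86: mobile=555-4484 → 555-4484
id=87: mobile=555-9279 → 555-9279
id=88: mobile=NULL, home_phone=NULL (all NULL) → NULL
id=89: mobile=NULL, home_phone=555-9279 → 555-9279
id=90: mobile=NULL, home_phone=555-3388 → 555-3388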